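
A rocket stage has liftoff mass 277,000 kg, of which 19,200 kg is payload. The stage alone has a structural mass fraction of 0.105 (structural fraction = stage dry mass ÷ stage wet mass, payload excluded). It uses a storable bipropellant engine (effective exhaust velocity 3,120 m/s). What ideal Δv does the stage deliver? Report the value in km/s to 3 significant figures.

Δv ≈ 5.58 km/s

Stage wet mass = m₀ − payload = 277,000 − 19,200 = 257,800 kg.
Stage dry mass = ε × stage wet mass = 0.105 × 257,800 = 27,069 kg.
Burnout mass m_f = stage dry + payload = 27,069 + 19,200 = 46,269 kg.
Δv = v_e · ln(277,000/46,269) = 3120.0 × ln(5.987) = 3120.0 × 1.7895 ≈ 5583 m/s.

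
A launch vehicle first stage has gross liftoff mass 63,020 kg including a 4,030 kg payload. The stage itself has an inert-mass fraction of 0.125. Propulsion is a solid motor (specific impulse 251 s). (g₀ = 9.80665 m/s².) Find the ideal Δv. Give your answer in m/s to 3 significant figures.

Stage wet mass = m₀ − payload = 63,020 − 4,030 = 58,990 kg.
Stage dry mass = ε × stage wet mass = 0.125 × 58,990 = 7,373.75 kg.
Burnout mass m_f = stage dry + payload = 7,373.75 + 4,030 = 11,403.75 kg.
v_e = Isp · g₀ = 251 × 9.80665 = 2461.5 m/s.
By the Tsiolkovsky rocket equation, Δv = v_e · ln(63,020/11,403.75) = 2461.5 × ln(5.526) = 2461.5 × 1.7095 ≈ 4208 m/s.

Δv ≈ 4210 m/s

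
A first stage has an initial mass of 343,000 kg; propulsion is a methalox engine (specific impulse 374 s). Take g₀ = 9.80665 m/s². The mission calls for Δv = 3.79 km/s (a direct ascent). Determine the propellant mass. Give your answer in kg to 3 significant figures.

v_e = Isp · g₀ = 374 × 9.80665 = 3667.7 m/s.
From the ideal rocket equation, m₀/m_f = exp(Δv / v_e) = exp(3790 / 3667.7) = exp(1.0333) = 2.8105.
m_f = 343,000 / 2.8105 = 122,042 kg, so propellant = m₀ − m_f = 343,000 − 122,042 = 220,958 kg.

propellant mass ≈ 221000 kg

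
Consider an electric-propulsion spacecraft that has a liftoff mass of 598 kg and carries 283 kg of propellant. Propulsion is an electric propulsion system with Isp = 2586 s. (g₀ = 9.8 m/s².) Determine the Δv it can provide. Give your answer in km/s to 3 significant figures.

Δv ≈ 16.2 km/s

v_e = Isp · g₀ = 2586 × 9.8 = 25342.8 m/s.
m_f = m₀ − m_prop = 598 − 283 = 315 kg.
Δv = v_e · ln(m₀/m_f) = 25342.8 × ln(1.898) = 25342.8 × 0.6410 ≈ 16245.2 m/s.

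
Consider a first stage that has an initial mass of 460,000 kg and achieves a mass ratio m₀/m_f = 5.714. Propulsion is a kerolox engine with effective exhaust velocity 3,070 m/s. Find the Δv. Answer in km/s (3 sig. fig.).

Rocket equation: Δv = v_e · ln(5.714) = 3070.0 × 1.7429 ≈ 5350.8 m/s.

Δv ≈ 5.35 km/s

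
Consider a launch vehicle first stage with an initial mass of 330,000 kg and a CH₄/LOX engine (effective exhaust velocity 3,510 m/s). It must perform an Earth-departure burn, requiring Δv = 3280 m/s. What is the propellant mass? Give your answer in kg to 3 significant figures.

propellant mass ≈ 200000 kg

By the Tsiolkovsky rocket equation, m₀/m_f = exp(Δv / v_e) = exp(3280 / 3510.0) = exp(0.9345) = 2.5459.
m_f = 330,000 / 2.5459 = 129,620 kg, so propellant = m₀ − m_f = 330,000 − 129,620 = 200,380 kg.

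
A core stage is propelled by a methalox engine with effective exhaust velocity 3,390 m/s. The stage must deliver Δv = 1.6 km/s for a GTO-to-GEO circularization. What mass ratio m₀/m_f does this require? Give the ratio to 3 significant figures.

mass ratio ≈ 1.60

m₀/m_f = exp(Δv / v_e) = exp(1600 / 3390.0) = exp(0.4720) = 1.6032.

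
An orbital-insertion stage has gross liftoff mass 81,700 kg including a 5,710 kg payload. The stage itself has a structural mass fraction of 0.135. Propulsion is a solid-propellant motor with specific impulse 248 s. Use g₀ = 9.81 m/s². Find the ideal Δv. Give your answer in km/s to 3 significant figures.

Stage wet mass = m₀ − payload = 81,700 − 5,710 = 75,990 kg.
Stage dry mass = ε × stage wet mass = 0.135 × 75,990 = 10,258.7 kg.
Burnout mass m_f = stage dry + payload = 10,258.7 + 5,710 = 15,968.7 kg.
v_e = Isp · g₀ = 248 × 9.81 = 2432.9 m/s.
By the Tsiolkovsky rocket equation, Δv = v_e · ln(81,700/15,968.7) = 2432.9 × ln(5.116) = 2432.9 × 1.6324 ≈ 3971 m/s.

Δv ≈ 3.97 km/s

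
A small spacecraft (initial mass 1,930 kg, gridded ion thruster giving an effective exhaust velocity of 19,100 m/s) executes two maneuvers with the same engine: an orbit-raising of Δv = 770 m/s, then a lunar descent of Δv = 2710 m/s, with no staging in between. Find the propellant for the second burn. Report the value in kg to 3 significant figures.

propellant for the second burn ≈ 245 kg

After the first burn: m = 1930 × exp(−770/19100.0) = 1930 × 0.96049 = 1,853.75 kg.
After the second burn: m = 1,853.75 × exp(−2710/19100.0) = 1,853.75 × 0.86772 = 1,608.54 kg.
Second-burn propellant = 1,853.75 − 1,608.54 = 245.21 kg.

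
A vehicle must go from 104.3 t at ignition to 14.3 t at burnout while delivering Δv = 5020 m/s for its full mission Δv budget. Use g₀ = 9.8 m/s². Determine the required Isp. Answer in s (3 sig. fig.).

Isp ≈ 258 s

ln(m₀/m_f) = ln(104300/14300) = ln(7.294) = 1.9870.
By the Tsiolkovsky rocket equation, v_e = Δv / ln(m₀/m_f) = 5020 / 1.9870 = 2526.4 m/s.
Isp = v_e / g₀ = 2526.4 / 9.8 = 257.8 s.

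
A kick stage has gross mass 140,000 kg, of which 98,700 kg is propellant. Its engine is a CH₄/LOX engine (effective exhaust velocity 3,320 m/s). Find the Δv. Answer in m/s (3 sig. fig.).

Δv ≈ 4050 m/s

m_f = m₀ − m_prop = 140,000 − 98,700 = 41,300 kg.
By the Tsiolkovsky rocket equation, Δv = v_e · ln(m₀/m_f) = 3320.0 × ln(3.39) = 3320.0 × 1.2208 ≈ 4053.0 m/s.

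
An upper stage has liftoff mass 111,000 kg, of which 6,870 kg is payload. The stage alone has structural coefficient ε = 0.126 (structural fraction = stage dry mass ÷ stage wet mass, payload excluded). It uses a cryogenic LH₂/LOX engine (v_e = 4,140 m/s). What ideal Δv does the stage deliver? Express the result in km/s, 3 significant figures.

Stage wet mass = m₀ − payload = 111,000 − 6,870 = 104,130 kg.
Stage dry mass = ε × stage wet mass = 0.126 × 104,130 = 13,120.4 kg.
Burnout mass m_f = stage dry + payload = 13,120.4 + 6,870 = 19,990.4 kg.
Δv = v_e · ln(111,000/19,990.4) = 4140.0 × ln(5.553) = 4140.0 × 1.7143 ≈ 7097 m/s.

Δv ≈ 7.10 km/s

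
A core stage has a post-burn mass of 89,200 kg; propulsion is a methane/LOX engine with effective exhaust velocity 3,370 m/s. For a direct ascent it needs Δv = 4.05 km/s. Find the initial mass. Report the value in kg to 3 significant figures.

initial mass ≈ 297000 kg

m₀/m_f = exp(Δv / v_e) = exp(4050 / 3370.0) = exp(1.2018) = 3.3260.
m₀ = m_f × 3.3260 = 89,200 × 3.3260 = 296,679 kg.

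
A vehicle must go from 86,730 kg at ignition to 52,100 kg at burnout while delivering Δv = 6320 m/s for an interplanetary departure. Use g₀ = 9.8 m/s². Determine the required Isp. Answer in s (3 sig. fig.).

ln(m₀/m_f) = ln(86730/52100) = ln(1.665) = 0.5096.
By the Tsiolkovsky rocket equation, v_e = Δv / ln(m₀/m_f) = 6320 / 0.5096 = 12401.0 m/s.
Isp = v_e / g₀ = 12401.0 / 9.8 = 1265.4 s.

Isp ≈ 1270 s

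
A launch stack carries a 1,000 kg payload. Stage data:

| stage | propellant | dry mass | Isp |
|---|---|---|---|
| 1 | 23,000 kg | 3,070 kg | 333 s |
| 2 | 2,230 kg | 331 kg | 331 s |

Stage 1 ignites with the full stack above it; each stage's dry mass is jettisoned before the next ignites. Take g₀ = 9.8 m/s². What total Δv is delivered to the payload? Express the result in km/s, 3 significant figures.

Δv ≈ 8.08 km/s

Ignition mass of stage 1 = 23,000+3,070 + 2,230+331 + 1,000 = 29,631 kg.
Stage 1: m₀ = 29,631 kg, m_f = 29,631 − 23,000 = 6,631 kg; Δv = 333×9.8×ln(4.469) = 3263.4×1.4971 ≈ 4886 m/s.
Stage 2: m₀ = 3,561 kg, m_f = 3,561 − 2,230 = 1,331 kg; Δv = 331×9.8×ln(2.675) = 3243.8×0.9841 ≈ 3192 m/s.
Total Δv = 4886 + 3192 = 8078 m/s.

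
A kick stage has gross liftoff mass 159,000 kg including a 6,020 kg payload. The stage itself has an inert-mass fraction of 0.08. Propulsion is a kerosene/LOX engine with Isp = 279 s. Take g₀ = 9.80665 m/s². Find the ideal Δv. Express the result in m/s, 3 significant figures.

Δv ≈ 5920 m/s

Stage wet mass = m₀ − payload = 159,000 − 6,020 = 152,980 kg.
Stage dry mass = ε × stage wet mass = 0.08 × 152,980 = 12,238.4 kg.
Burnout mass m_f = stage dry + payload = 12,238.4 + 6,020 = 18,258.4 kg.
v_e = Isp · g₀ = 279 × 9.80665 = 2736.1 m/s.
By the Tsiolkovsky rocket equation, Δv = v_e · ln(159,000/18,258.4) = 2736.1 × ln(8.708) = 2736.1 × 2.1643 ≈ 5922 m/s.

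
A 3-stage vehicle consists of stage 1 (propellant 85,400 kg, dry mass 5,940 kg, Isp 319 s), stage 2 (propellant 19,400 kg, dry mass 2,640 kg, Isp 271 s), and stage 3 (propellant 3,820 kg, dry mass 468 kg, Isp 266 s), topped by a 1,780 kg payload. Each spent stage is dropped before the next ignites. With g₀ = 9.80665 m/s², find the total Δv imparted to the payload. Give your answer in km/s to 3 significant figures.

Ignition mass of stage 1 = 85,400+5,940 + 19,400+2,640 + 3,820+468 + 1,780 = 119,448 kg.
Stage 1: m₀ = 119,448 kg, m_f = 119,448 − 85,400 = 34,048 kg; Δv = 319×9.80665×ln(3.508) = 3128.3×1.2551 ≈ 3926 m/s.
Stage 2: m₀ = 28,108 kg, m_f = 28,108 − 19,400 = 8,708 kg; Δv = 271×9.80665×ln(3.228) = 2657.6×1.1718 ≈ 3114 m/s.
Stage 3: m₀ = 6,068 kg, m_f = 6,068 − 3,820 = 2,248 kg; Δv = 266×9.80665×ln(2.699) = 2608.6×0.9930 ≈ 2590 m/s.
Total Δv = 3926 + 3114 + 2590 = 9630 m/s.

Δv ≈ 9.63 km/s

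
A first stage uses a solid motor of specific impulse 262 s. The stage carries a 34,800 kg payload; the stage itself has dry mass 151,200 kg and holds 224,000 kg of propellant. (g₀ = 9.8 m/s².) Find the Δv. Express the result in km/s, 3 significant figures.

v_e = Isp · g₀ = 262 × 9.8 = 2567.6 m/s.
m₀ = payload + dry + propellant = 34,800 + 151,200 + 224,000 = 410,000 kg.
m_f = payload + dry = 34,800 + 151,200 = 186,000 kg.
By the Tsiolkovsky rocket equation, Δv = v_e · ln(m₀/m_f) = 2567.6 × ln(2.204) = 2567.6 × 0.7904 ≈ 2029.5 m/s.

Δv ≈ 2.03 km/s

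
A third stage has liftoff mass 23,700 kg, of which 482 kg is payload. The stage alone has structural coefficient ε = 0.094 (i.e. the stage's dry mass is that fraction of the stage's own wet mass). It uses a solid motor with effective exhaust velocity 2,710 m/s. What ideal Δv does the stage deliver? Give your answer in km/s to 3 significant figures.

Δv ≈ 5.92 km/s

Stage wet mass = m₀ − payload = 23,700 − 482 = 23,218 kg.
Stage dry mass = ε × stage wet mass = 0.094 × 23,218 = 2,182.49 kg.
Burnout mass m_f = stage dry + payload = 2,182.49 + 482 = 2,664.49 kg.
From the ideal rocket equation, Δv = v_e · ln(23,700/2,664.49) = 2710.0 × ln(8.895) = 2710.0 × 2.1855 ≈ 5923 m/s.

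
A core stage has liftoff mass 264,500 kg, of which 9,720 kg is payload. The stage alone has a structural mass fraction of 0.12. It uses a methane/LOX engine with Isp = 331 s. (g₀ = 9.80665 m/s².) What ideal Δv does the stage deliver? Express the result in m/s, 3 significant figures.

Stage wet mass = m₀ − payload = 264,500 − 9,720 = 254,780 kg.
Stage dry mass = ε × stage wet mass = 0.12 × 254,780 = 30,573.6 kg.
Burnout mass m_f = stage dry + payload = 30,573.6 + 9,720 = 40,293.6 kg.
v_e = Isp · g₀ = 331 × 9.80665 = 3246.0 m/s.
Δv = v_e · ln(264,500/40,293.6) = 3246.0 × ln(6.564) = 3246.0 × 1.8816 ≈ 6108 m/s.

Δv ≈ 6110 m/s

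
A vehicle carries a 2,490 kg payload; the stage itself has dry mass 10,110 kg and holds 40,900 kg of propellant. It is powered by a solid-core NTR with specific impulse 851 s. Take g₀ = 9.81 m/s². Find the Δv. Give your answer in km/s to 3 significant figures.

v_e = Isp · g₀ = 851 × 9.81 = 8348.3 m/s.
m₀ = payload + dry + propellant = 2,490 + 10,110 + 40,900 = 53,500 kg.
m_f = payload + dry = 2,490 + 10,110 = 12,600 kg.
By the Tsiolkovsky rocket equation, Δv = v_e · ln(m₀/m_f) = 8348.3 × ln(4.246) = 8348.3 × 1.4460 ≈ 12071.5 m/s.

Δv ≈ 12.1 km/s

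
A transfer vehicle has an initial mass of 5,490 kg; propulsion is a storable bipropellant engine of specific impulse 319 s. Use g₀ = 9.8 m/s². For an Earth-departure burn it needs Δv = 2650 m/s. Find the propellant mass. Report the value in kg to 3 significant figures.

v_e = Isp · g₀ = 319 × 9.8 = 3126.2 m/s.
m₀/m_f = exp(Δv / v_e) = exp(2650 / 3126.2) = exp(0.8477) = 2.3342.
m_f = 5,490 / 2.3342 = 2,351.98 kg, so propellant = m₀ − m_f = 5,490 − 2,351.98 = 3,138.02 kg.

propellant mass ≈ 3140 kg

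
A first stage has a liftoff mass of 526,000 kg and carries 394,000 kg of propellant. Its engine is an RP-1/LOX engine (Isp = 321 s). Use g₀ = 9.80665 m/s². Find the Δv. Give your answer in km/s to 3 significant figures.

v_e = Isp · g₀ = 321 × 9.80665 = 3147.9 m/s.
m_f = m₀ − m_prop = 526,000 − 394,000 = 132,000 kg.
From the ideal rocket equation, Δv = v_e · ln(m₀/m_f) = 3147.9 × ln(3.985) = 3147.9 × 1.3825 ≈ 4352.0 m/s.

Δv ≈ 4.35 km/s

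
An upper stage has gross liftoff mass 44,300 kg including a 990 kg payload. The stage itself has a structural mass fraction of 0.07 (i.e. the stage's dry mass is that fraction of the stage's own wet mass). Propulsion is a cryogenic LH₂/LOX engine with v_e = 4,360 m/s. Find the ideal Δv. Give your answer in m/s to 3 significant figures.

Stage wet mass = m₀ − payload = 44,300 − 990 = 43,310 kg.
Stage dry mass = ε × stage wet mass = 0.07 × 43,310 = 3,031.7 kg.
Burnout mass m_f = stage dry + payload = 3,031.7 + 990 = 4,021.7 kg.
Δv = v_e · ln(44,300/4,021.7) = 4360.0 × ln(11.02) = 4360.0 × 2.3993 ≈ 10461 m/s.

Δv ≈ 10500 m/s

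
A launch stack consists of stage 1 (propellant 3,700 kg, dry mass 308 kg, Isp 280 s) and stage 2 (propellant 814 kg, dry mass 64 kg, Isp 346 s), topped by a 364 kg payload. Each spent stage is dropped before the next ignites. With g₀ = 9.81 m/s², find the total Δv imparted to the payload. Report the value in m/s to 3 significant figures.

Δv ≈ 6970 m/s

Ignition mass of stage 1 = 3,700+308 + 814+64 + 364 = 5,250 kg.
Stage 1: m₀ = 5,250 kg, m_f = 5,250 − 3,700 = 1,550 kg; Δv = 280×9.81×ln(3.387) = 2746.8×1.2200 ≈ 3351 m/s.
Stage 2: m₀ = 1,242 kg, m_f = 1,242 − 814 = 428 kg; Δv = 346×9.81×ln(2.902) = 3394.3×1.0654 ≈ 3616 m/s.
Total Δv = 3351 + 3616 = 6967 m/s.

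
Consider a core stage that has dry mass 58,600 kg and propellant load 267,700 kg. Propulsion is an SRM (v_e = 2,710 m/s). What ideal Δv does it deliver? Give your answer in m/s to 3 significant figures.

m₀ = m_dry + m_prop = 58,600 + 267,700 = 326,300 kg.
Δv = v_e · ln(m₀/m_f) = 2710.0 × ln(5.568) = 2710.0 × 1.7171 ≈ 4653.3 m/s.

Δv ≈ 4650 m/s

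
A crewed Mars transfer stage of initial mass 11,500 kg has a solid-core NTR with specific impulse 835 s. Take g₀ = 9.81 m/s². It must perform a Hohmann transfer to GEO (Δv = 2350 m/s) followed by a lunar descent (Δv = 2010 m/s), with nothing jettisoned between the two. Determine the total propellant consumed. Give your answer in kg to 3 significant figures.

v_e = Isp · g₀ = 835 × 9.81 = 8191.4 m/s.
After the first burn: m = 11500 × exp(−2350/8191.4) = 11500 × 0.75060 = 8,631.9 kg.
After the second burn: m = 8,631.9 × exp(−2010/8191.4) = 8,631.9 × 0.78241 = 6,753.68 kg.
Total propellant = m₀ − m_final = 11500 − 6,753.68 = 4,746.32 kg.

total propellant consumed ≈ 4750 kg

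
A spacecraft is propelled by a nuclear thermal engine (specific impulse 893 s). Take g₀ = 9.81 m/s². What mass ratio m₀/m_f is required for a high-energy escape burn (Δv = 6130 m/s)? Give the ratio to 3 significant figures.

v_e = Isp · g₀ = 893 × 9.81 = 8760.3 m/s.
m₀/m_f = exp(Δv / v_e) = exp(6130 / 8760.3) = exp(0.6997) = 2.0132.

mass ratio ≈ 2.01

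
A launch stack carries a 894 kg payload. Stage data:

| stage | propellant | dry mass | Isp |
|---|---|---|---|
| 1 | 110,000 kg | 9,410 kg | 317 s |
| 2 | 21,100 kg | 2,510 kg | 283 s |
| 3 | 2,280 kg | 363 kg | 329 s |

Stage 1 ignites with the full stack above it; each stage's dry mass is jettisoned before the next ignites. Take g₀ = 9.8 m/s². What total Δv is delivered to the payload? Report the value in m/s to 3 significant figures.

Ignition mass of stage 1 = 110,000+9,410 + 21,100+2,510 + 2,280+363 + 894 = 146,557 kg.
Stage 1: m₀ = 146,557 kg, m_f = 146,557 − 110,000 = 36,557 kg; Δv = 317×9.8×ln(4.009) = 3106.6×1.3885 ≈ 4314 m/s.
Stage 2: m₀ = 27,147 kg, m_f = 27,147 − 21,100 = 6,047 kg; Δv = 283×9.8×ln(4.489) = 2773.4×1.5017 ≈ 4165 m/s.
Stage 3: m₀ = 3,537 kg, m_f = 3,537 − 2,280 = 1,257 kg; Δv = 329×9.8×ln(2.814) = 3224.2×1.0346 ≈ 3336 m/s.
Total Δv = 4314 + 4165 + 3336 = 11815 m/s.

Δv ≈ 11800 m/s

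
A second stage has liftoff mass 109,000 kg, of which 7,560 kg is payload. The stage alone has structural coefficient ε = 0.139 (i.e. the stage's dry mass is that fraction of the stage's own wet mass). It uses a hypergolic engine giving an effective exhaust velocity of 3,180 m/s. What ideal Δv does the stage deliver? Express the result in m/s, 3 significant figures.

Stage wet mass = m₀ − payload = 109,000 − 7,560 = 101,440 kg.
Stage dry mass = ε × stage wet mass = 0.139 × 101,440 = 14,100.2 kg.
Burnout mass m_f = stage dry + payload = 14,100.2 + 7,560 = 21,660.2 kg.
Δv = v_e · ln(109,000/21,660.2) = 3180.0 × ln(5.032) = 3180.0 × 1.6159 ≈ 5138 m/s.

Δv ≈ 5140 m/s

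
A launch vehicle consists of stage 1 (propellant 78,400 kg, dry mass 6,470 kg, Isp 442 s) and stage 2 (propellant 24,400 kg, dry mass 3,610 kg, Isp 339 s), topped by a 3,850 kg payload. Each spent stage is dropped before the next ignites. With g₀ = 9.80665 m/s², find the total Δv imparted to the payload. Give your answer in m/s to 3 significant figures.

Ignition mass of stage 1 = 78,400+6,470 + 24,400+3,610 + 3,850 = 116,730 kg.
Stage 1: m₀ = 116,730 kg, m_f = 116,730 − 78,400 = 38,330 kg; Δv = 442×9.80665×ln(3.045) = 4334.5×1.1136 ≈ 4827 m/s.
Stage 2: m₀ = 31,860 kg, m_f = 31,860 − 24,400 = 7,460 kg; Δv = 339×9.80665×ln(4.271) = 3324.5×1.4518 ≈ 4826 m/s.
Total Δv = 4827 + 4826 = 9653 m/s.

Δv ≈ 9650 m/s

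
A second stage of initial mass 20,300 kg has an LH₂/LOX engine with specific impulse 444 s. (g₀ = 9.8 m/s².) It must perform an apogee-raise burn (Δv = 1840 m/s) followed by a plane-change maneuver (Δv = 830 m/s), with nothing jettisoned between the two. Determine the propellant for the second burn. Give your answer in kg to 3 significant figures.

propellant for the second burn ≈ 2310 kg

v_e = Isp · g₀ = 444 × 9.8 = 4351.2 m/s.
After the first burn: m = 20300 × exp(−1840/4351.2) = 20300 × 0.65516 = 13,299.7 kg.
After the second burn: m = 13,299.7 × exp(−830/4351.2) = 13,299.7 × 0.82634 = 10,990.1 kg.
Second-burn propellant = 13,299.7 − 10,990.1 = 2,309.6 kg.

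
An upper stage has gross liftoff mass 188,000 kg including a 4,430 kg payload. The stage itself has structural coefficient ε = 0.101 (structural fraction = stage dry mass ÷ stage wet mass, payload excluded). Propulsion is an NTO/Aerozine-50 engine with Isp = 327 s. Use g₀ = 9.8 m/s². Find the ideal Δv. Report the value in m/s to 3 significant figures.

Stage wet mass = m₀ − payload = 188,000 − 4,430 = 183,570 kg.
Stage dry mass = ε × stage wet mass = 0.101 × 183,570 = 18,540.6 kg.
Burnout mass m_f = stage dry + payload = 18,540.6 + 4,430 = 22,970.6 kg.
v_e = Isp · g₀ = 327 × 9.8 = 3204.6 m/s.
From the ideal rocket equation, Δv = v_e · ln(188,000/22,970.6) = 3204.6 × ln(8.184) = 3204.6 × 2.1022 ≈ 6737 m/s.

Δv ≈ 6740 m/s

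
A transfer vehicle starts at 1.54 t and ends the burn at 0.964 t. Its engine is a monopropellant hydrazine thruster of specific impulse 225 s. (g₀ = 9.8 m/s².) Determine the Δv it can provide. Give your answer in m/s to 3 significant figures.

v_e = Isp · g₀ = 225 × 9.8 = 2205.0 m/s.
Δv = v_e · ln(m₀/m_f) = 2205.0 × ln(1.598) = 2205.0 × 0.4684 ≈ 1032.9 m/s.

Δv ≈ 1030 m/s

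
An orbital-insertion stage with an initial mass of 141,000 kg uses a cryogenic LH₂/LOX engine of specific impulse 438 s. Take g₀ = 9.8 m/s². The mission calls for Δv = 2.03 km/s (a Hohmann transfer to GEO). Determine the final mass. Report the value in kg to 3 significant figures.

final mass ≈ 87900 kg

v_e = Isp · g₀ = 438 × 9.8 = 4292.4 m/s.
Using Δv = v_e ln(m₀/m_f): m₀/m_f = exp(Δv / v_e) = exp(2030 / 4292.4) = exp(0.4729) = 1.6047.
m_f = m₀ / 1.6047 = 141,000 / 1.6047 = 87,866.9 kg.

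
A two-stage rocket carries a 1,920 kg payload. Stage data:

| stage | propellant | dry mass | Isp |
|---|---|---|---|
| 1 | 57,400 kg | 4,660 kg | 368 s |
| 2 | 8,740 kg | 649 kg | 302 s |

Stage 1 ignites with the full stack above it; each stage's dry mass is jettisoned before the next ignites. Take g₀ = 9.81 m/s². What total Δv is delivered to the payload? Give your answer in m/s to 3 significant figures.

Ignition mass of stage 1 = 57,400+4,660 + 8,740+649 + 1,920 = 73,369 kg.
Stage 1: m₀ = 73,369 kg, m_f = 73,369 − 57,400 = 15,969 kg; Δv = 368×9.81×ln(4.594) = 3610.1×1.5249 ≈ 5505 m/s.
Stage 2: m₀ = 11,309 kg, m_f = 11,309 − 8,740 = 2,569 kg; Δv = 302×9.81×ln(4.402) = 2962.6×1.4821 ≈ 4391 m/s.
Total Δv = 5505 + 4391 = 9896 m/s.

Δv ≈ 9900 m/s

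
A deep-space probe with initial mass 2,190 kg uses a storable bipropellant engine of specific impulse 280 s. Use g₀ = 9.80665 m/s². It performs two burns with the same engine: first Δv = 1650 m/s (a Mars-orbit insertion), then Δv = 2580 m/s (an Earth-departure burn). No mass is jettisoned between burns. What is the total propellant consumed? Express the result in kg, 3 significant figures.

total propellant consumed ≈ 1720 kg

v_e = Isp · g₀ = 280 × 9.80665 = 2745.9 m/s.
After the first burn: m = 2190 × exp(−1650/2745.9) = 2190 × 0.54832 = 1,200.82 kg.
After the second burn: m = 1,200.82 × exp(−2580/2745.9) = 1,200.82 × 0.39079 = 469.268 kg.
Total propellant = m₀ − m_final = 2190 − 469.268 = 1,720.732 kg.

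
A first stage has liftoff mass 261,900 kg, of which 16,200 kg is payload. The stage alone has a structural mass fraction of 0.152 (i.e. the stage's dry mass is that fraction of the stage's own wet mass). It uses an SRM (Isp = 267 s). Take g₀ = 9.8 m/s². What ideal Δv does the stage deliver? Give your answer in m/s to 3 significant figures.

Δv ≈ 4150 m/s

Stage wet mass = m₀ − payload = 261,900 − 16,200 = 245,700 kg.
Stage dry mass = ε × stage wet mass = 0.152 × 245,700 = 37,346.4 kg.
Burnout mass m_f = stage dry + payload = 37,346.4 + 16,200 = 53,546.4 kg.
v_e = Isp · g₀ = 267 × 9.8 = 2616.6 m/s.
Δv = v_e · ln(261,900/53,546.4) = 2616.6 × ln(4.891) = 2616.6 × 1.5874 ≈ 4154 m/s.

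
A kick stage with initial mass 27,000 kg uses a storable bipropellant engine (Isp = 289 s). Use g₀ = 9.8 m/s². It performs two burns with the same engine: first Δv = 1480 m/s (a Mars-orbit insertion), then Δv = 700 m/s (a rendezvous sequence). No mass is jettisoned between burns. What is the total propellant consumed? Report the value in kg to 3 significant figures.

v_e = Isp · g₀ = 289 × 9.8 = 2832.2 m/s.
After the first burn: m = 27000 × exp(−1480/2832.2) = 27000 × 0.59300 = 16,011 kg.
After the second burn: m = 16,011 × exp(−700/2832.2) = 16,011 × 0.78102 = 12,504.9 kg.
Total propellant = m₀ − m_final = 27000 − 12,504.9 = 14,495.1 kg.

total propellant consumed ≈ 14500 kg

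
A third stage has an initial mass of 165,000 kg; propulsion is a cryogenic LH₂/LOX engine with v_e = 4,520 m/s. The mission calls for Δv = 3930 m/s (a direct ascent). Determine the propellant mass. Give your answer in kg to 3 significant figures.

propellant mass ≈ 95800 kg

By the Tsiolkovsky rocket equation, m₀/m_f = exp(Δv / v_e) = exp(3930 / 4520.0) = exp(0.8695) = 2.3856.
m_f = 165,000 / 2.3856 = 69,165 kg, so propellant = m₀ − m_f = 165,000 − 69,165 = 95,835 kg.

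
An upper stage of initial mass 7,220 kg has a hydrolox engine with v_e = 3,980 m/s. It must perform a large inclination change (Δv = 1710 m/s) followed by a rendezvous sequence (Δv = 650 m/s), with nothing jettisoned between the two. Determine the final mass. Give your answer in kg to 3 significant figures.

After the first burn: m = 7220 × exp(−1710/3980.0) = 7220 × 0.65074 = 4,698.34 kg.
After the second burn: m = 4,698.34 × exp(−650/3980.0) = 4,698.34 × 0.84932 = 3,990.39 kg.

final mass ≈ 3990 kg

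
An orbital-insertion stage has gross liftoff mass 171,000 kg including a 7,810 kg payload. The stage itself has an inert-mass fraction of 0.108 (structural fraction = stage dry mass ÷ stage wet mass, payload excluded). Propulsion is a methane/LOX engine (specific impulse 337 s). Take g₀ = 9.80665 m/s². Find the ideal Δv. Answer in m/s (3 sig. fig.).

Δv ≈ 6300 m/s

Stage wet mass = m₀ − payload = 171,000 − 7,810 = 163,190 kg.
Stage dry mass = ε × stage wet mass = 0.108 × 163,190 = 17,624.5 kg.
Burnout mass m_f = stage dry + payload = 17,624.5 + 7,810 = 25,434.5 kg.
v_e = Isp · g₀ = 337 × 9.80665 = 3304.8 m/s.
By the Tsiolkovsky rocket equation, Δv = v_e · ln(171,000/25,434.5) = 3304.8 × ln(6.723) = 3304.8 × 1.9056 ≈ 6298 m/s.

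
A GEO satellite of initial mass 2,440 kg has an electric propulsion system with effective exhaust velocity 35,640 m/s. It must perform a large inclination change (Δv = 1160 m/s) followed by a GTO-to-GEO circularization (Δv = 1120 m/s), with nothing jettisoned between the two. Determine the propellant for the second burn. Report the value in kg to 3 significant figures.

After the first burn: m = 2440 × exp(−1160/35640.0) = 2440 × 0.96798 = 2,361.87 kg.
After the second burn: m = 2,361.87 × exp(−1120/35640.0) = 2,361.87 × 0.96906 = 2,288.79 kg.
Second-burn propellant = 2,361.87 − 2,288.79 = 73.08 kg.

propellant for the second burn ≈ 73.1 kg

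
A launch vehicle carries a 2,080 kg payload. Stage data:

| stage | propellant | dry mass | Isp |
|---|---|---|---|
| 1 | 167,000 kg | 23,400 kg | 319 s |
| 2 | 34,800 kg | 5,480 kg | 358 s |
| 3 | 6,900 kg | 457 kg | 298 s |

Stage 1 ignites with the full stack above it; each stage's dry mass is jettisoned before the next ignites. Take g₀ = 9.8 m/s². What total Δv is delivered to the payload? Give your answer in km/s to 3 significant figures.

Ignition mass of stage 1 = 167,000+23,400 + 34,800+5,480 + 6,900+457 + 2,080 = 240,117 kg.
Stage 1: m₀ = 240,117 kg, m_f = 240,117 − 167,000 = 73,117 kg; Δv = 319×9.8×ln(3.284) = 3126.2×1.1891 ≈ 3717 m/s.
Stage 2: m₀ = 49,717 kg, m_f = 49,717 − 34,800 = 14,917 kg; Δv = 358×9.8×ln(3.333) = 3508.4×1.2038 ≈ 4224 m/s.
Stage 3: m₀ = 9,437 kg, m_f = 9,437 − 6,900 = 2,537 kg; Δv = 298×9.8×ln(3.72) = 2920.4×1.3137 ≈ 3836 m/s.
Total Δv = 3717 + 4224 + 3836 = 11777 m/s.

Δv ≈ 11.8 km/s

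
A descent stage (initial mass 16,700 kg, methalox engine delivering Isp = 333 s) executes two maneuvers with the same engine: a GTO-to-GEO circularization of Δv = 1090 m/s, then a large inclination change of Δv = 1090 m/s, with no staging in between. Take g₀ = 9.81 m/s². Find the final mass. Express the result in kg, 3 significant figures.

v_e = Isp · g₀ = 333 × 9.81 = 3266.7 m/s.
After the first burn: m = 16700 × exp(−1090/3266.7) = 16700 × 0.71629 = 11,962 kg.
After the second burn: m = 11,962 × exp(−1090/3266.7) = 11,962 × 0.71629 = 8,568.26 kg.

final mass ≈ 8570 kg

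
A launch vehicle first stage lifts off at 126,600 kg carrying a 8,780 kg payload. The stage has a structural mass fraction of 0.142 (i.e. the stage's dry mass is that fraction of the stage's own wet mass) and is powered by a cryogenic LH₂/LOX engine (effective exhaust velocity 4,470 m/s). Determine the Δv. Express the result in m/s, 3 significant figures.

Stage wet mass = m₀ − payload = 126,600 − 8,780 = 117,820 kg.
Stage dry mass = ε × stage wet mass = 0.142 × 117,820 = 16,730.4 kg.
Burnout mass m_f = stage dry + payload = 16,730.4 + 8,780 = 25,510.4 kg.
From the ideal rocket equation, Δv = v_e · ln(126,600/25,510.4) = 4470.0 × ln(4.963) = 4470.0 × 1.6019 ≈ 7161 m/s.

Δv ≈ 7160 m/s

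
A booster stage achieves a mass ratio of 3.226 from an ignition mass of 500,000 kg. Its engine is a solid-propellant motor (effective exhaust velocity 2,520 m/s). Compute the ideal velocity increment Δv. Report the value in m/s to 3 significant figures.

Δv = v_e · ln(3.226) = 2520.0 × 1.1712 ≈ 2951.5 m/s.

Δv ≈ 2950 m/s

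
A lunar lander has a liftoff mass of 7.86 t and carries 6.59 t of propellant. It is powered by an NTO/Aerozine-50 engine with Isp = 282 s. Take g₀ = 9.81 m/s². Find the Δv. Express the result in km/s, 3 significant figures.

Δv ≈ 5.04 km/s

v_e = Isp · g₀ = 282 × 9.81 = 2766.4 m/s.
m_f = m₀ − m_prop = 7.86 − 6.59 = 1.27 t.
Using Δv = v_e ln(m₀/m_f): Δv = v_e · ln(m₀/m_f) = 2766.4 × ln(6.189) = 2766.4 × 1.8228 ≈ 5042.5 m/s.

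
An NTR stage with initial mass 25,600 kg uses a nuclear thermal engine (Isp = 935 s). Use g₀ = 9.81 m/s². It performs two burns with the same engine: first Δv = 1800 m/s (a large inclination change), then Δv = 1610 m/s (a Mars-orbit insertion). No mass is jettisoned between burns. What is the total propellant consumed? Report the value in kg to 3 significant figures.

total propellant consumed ≈ 7950 kg

v_e = Isp · g₀ = 935 × 9.81 = 9172.4 m/s.
After the first burn: m = 25600 × exp(−1800/9172.4) = 25600 × 0.82181 = 21,038.3 kg.
After the second burn: m = 21,038.3 × exp(−1610/9172.4) = 21,038.3 × 0.83901 = 17,651.3 kg.
Total propellant = m₀ − m_final = 25600 − 17,651.3 = 7,948.7 kg.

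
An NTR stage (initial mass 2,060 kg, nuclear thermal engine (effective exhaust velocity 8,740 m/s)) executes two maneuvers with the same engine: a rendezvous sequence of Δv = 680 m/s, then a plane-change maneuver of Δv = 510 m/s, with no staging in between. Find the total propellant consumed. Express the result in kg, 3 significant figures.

total propellant consumed ≈ 262 kg

After the first burn: m = 2060 × exp(−680/8740.0) = 2060 × 0.92515 = 1,905.81 kg.
After the second burn: m = 1,905.81 × exp(−510/8740.0) = 1,905.81 × 0.94332 = 1,797.79 kg.
Total propellant = m₀ − m_final = 2060 − 1,797.79 = 262.21 kg.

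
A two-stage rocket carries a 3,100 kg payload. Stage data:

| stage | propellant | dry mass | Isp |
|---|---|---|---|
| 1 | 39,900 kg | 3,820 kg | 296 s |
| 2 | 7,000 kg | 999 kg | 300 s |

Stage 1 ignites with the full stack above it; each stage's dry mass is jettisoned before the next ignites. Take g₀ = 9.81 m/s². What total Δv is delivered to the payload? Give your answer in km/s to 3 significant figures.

Ignition mass of stage 1 = 39,900+3,820 + 7,000+999 + 3,100 = 54,819 kg.
Stage 1: m₀ = 54,819 kg, m_f = 54,819 − 39,900 = 14,919 kg; Δv = 296×9.81×ln(3.674) = 2903.8×1.3014 ≈ 3779 m/s.
Stage 2: m₀ = 11,099 kg, m_f = 11,099 − 7,000 = 4,099 kg; Δv = 300×9.81×ln(2.708) = 2943.0×0.9961 ≈ 2932 m/s.
Total Δv = 3779 + 2932 = 6711 m/s.

Δv ≈ 6.71 km/s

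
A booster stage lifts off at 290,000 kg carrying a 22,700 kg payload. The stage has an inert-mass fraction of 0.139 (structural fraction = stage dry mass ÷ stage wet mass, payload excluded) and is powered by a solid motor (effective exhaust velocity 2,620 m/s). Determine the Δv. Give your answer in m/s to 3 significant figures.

Stage wet mass = m₀ − payload = 290,000 − 22,700 = 267,300 kg.
Stage dry mass = ε × stage wet mass = 0.139 × 267,300 = 37,154.7 kg.
Burnout mass m_f = stage dry + payload = 37,154.7 + 22,700 = 59,854.7 kg.
Δv = v_e · ln(290,000/59,854.7) = 2620.0 × ln(4.845) = 2620.0 × 1.5780 ≈ 4134 m/s.

Δv ≈ 4130 m/s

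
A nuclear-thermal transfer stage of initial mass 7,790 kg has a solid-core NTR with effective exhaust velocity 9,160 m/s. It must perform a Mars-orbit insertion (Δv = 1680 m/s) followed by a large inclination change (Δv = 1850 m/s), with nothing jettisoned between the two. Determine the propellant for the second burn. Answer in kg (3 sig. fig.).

propellant for the second burn ≈ 1190 kg

After the first burn: m = 7790 × exp(−1680/9160.0) = 7790 × 0.83243 = 6,484.63 kg.
After the second burn: m = 6,484.63 × exp(−1850/9160.0) = 6,484.63 × 0.81712 = 5,298.72 kg.
Second-burn propellant = 6,484.63 − 5,298.72 = 1,185.91 kg.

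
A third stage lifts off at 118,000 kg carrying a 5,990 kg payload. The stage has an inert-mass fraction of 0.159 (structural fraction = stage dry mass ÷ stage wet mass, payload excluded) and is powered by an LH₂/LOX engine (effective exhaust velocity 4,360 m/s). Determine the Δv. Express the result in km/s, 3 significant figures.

Δv ≈ 6.98 km/s

Stage wet mass = m₀ − payload = 118,000 − 5,990 = 112,010 kg.
Stage dry mass = ε × stage wet mass = 0.159 × 112,010 = 17,809.6 kg.
Burnout mass m_f = stage dry + payload = 17,809.6 + 5,990 = 23,799.6 kg.
By the Tsiolkovsky rocket equation, Δv = v_e · ln(118,000/23,799.6) = 4360.0 × ln(4.958) = 4360.0 × 1.6010 ≈ 6980 m/s.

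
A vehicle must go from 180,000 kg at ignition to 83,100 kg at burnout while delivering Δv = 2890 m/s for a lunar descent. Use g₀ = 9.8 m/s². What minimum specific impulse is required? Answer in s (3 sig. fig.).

ln(m₀/m_f) = ln(180000/83100) = ln(2.166) = 0.7729.
Using Δv = v_e ln(m₀/m_f): v_e = Δv / ln(m₀/m_f) = 2890 / 0.7729 = 3739.1 m/s.
Isp = v_e / g₀ = 3739.1 / 9.8 = 381.5 s.

Isp ≈ 382 s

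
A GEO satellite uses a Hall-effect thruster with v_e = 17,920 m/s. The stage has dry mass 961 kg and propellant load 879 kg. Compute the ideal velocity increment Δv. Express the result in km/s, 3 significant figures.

m₀ = m_dry + m_prop = 961 + 879 = 1,840 kg.
Using Δv = v_e ln(m₀/m_f): Δv = v_e · ln(m₀/m_f) = 17920.0 × ln(1.915) = 17920.0 × 0.6495 ≈ 11639.9 m/s.

Δv ≈ 11.6 km/s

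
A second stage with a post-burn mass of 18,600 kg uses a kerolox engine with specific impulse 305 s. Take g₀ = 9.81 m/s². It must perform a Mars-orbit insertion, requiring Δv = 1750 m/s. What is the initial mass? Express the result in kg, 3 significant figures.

v_e = Isp · g₀ = 305 × 9.81 = 2992.1 m/s.
From the ideal rocket equation, m₀/m_f = exp(Δv / v_e) = exp(1750 / 2992.1) = exp(0.5849) = 1.7948.
m₀ = m_f × 1.7948 = 18,600 × 1.7948 = 33,383.3 kg.

initial mass ≈ 33400 kg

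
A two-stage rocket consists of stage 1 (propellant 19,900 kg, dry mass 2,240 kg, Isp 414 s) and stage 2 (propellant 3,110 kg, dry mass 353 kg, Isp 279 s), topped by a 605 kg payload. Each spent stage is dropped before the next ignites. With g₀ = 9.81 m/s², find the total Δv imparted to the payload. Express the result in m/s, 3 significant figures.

Δv ≈ 9740 m/s

Ignition mass of stage 1 = 19,900+2,240 + 3,110+353 + 605 = 26,208 kg.
Stage 1: m₀ = 26,208 kg, m_f = 26,208 − 19,900 = 6,308 kg; Δv = 414×9.81×ln(4.155) = 4061.3×1.4242 ≈ 5784 m/s.
Stage 2: m₀ = 4,068 kg, m_f = 4,068 − 3,110 = 958 kg; Δv = 279×9.81×ln(4.246) = 2737.0×1.4461 ≈ 3958 m/s.
Total Δv = 5784 + 3958 = 9742 m/s.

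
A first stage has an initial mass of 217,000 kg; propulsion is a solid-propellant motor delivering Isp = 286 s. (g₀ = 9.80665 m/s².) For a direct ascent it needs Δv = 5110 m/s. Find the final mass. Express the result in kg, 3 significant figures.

v_e = Isp · g₀ = 286 × 9.80665 = 2804.7 m/s.
By the Tsiolkovsky rocket equation, m₀/m_f = exp(Δv / v_e) = exp(5110 / 2804.7) = exp(1.8219) = 6.1838.
m_f = m₀ / 6.1838 = 217,000 / 6.1838 = 35,091.7 kg.

final mass ≈ 35100 kg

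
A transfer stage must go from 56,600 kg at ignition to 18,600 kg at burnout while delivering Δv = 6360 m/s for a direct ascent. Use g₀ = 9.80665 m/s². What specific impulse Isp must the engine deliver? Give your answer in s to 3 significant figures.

Isp ≈ 583 s

ln(m₀/m_f) = ln(56600/18600) = ln(3.043) = 1.1128.
By the Tsiolkovsky rocket equation, v_e = Δv / ln(m₀/m_f) = 6360 / 1.1128 = 5715.1 m/s.
Isp = v_e / g₀ = 5715.1 / 9.80665 = 582.8 s.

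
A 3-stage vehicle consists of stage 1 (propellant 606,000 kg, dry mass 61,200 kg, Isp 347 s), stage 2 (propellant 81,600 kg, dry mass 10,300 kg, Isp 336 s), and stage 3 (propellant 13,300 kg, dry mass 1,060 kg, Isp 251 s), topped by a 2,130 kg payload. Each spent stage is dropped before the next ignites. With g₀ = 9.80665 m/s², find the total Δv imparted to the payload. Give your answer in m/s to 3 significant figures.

Ignition mass of stage 1 = 606,000+61,200 + 81,600+10,300 + 13,300+1,060 + 2,130 = 775,590 kg.
Stage 1: m₀ = 775,590 kg, m_f = 775,590 − 606,000 = 169,590 kg; Δv = 347×9.80665×ln(4.573) = 3402.9×1.5202 ≈ 5173 m/s.
Stage 2: m₀ = 108,390 kg, m_f = 108,390 − 81,600 = 26,790 kg; Δv = 336×9.80665×ln(4.046) = 3295.0×1.3977 ≈ 4605 m/s.
Stage 3: m₀ = 16,490 kg, m_f = 16,490 − 13,300 = 3,190 kg; Δv = 251×9.80665×ln(5.169) = 2461.5×1.6427 ≈ 4044 m/s.
Total Δv = 5173 + 4605 + 4044 = 13822 m/s.

Δv ≈ 13800 m/s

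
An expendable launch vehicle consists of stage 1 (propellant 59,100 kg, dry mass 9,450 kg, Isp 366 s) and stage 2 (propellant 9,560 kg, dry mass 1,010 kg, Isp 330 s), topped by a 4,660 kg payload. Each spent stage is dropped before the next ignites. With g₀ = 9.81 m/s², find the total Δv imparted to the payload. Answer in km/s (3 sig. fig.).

Δv ≈ 7.59 km/s

Ignition mass of stage 1 = 59,100+9,450 + 9,560+1,010 + 4,660 = 83,780 kg.
Stage 1: m₀ = 83,780 kg, m_f = 83,780 − 59,100 = 24,680 kg; Δv = 366×9.81×ln(3.395) = 3590.5×1.2222 ≈ 4388 m/s.
Stage 2: m₀ = 15,230 kg, m_f = 15,230 − 9,560 = 5,670 kg; Δv = 330×9.81×ln(2.686) = 3237.3×0.9881 ≈ 3199 m/s.
Total Δv = 4388 + 3199 = 7587 m/s.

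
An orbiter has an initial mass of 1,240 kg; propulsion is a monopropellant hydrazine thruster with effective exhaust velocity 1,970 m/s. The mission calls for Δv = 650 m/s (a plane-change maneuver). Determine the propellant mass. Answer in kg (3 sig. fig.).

propellant mass ≈ 348 kg

Rocket equation: m₀/m_f = exp(Δv / v_e) = exp(650 / 1970.0) = exp(0.3299) = 1.3909.
m_f = 1,240 / 1.3909 = 891.509 kg, so propellant = m₀ − m_f = 1,240 − 891.509 = 348.491 kg.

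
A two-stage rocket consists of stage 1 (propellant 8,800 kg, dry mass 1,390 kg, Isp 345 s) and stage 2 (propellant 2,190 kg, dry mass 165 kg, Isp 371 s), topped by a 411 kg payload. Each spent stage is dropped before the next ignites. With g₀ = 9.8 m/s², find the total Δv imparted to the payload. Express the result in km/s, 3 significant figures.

Δv ≈ 9.55 km/s

Ignition mass of stage 1 = 8,800+1,390 + 2,190+165 + 411 = 12,956 kg.
Stage 1: m₀ = 12,956 kg, m_f = 12,956 − 8,800 = 4,156 kg; Δv = 345×9.8×ln(3.117) = 3381.0×1.1370 ≈ 3844 m/s.
Stage 2: m₀ = 2,766 kg, m_f = 2,766 − 2,190 = 576 kg; Δv = 371×9.8×ln(4.802) = 3635.8×1.5690 ≈ 5705 m/s.
Total Δv = 3844 + 5705 = 9549 m/s.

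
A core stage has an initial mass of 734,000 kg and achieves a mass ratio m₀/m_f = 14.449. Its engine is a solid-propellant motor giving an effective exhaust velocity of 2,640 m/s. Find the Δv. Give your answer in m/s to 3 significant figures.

Δv = v_e · ln(14.449) = 2640.0 × 2.6706 ≈ 7050.5 m/s.

Δv ≈ 7050 m/s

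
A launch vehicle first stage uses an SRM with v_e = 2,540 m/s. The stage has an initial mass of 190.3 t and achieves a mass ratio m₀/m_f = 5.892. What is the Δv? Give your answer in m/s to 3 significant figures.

Δv ≈ 4500 m/s

Δv = v_e · ln(5.892) = 2540.0 × 1.7736 ≈ 4504.9 m/s.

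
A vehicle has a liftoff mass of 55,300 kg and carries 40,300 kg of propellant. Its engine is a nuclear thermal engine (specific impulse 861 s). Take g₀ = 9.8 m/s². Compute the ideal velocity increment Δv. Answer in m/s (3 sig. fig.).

Δv ≈ 11000 m/s

v_e = Isp · g₀ = 861 × 9.8 = 8437.8 m/s.
m_f = m₀ − m_prop = 55,300 − 40,300 = 15,000 kg.
Using Δv = v_e ln(m₀/m_f): Δv = v_e · ln(m₀/m_f) = 8437.8 × ln(3.687) = 8437.8 × 1.3047 ≈ 11009.0 m/s.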